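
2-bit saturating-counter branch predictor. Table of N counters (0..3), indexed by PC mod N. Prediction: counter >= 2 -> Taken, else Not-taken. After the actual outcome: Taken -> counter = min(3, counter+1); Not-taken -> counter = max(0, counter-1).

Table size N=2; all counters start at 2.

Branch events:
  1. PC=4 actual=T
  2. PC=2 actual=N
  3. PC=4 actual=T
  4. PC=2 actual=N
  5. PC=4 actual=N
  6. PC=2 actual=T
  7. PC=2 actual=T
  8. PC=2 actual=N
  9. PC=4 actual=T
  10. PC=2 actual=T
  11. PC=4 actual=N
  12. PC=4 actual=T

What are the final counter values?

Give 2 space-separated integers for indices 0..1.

Ev 1: PC=4 idx=0 pred=T actual=T -> ctr[0]=3
Ev 2: PC=2 idx=0 pred=T actual=N -> ctr[0]=2
Ev 3: PC=4 idx=0 pred=T actual=T -> ctr[0]=3
Ev 4: PC=2 idx=0 pred=T actual=N -> ctr[0]=2
Ev 5: PC=4 idx=0 pred=T actual=N -> ctr[0]=1
Ev 6: PC=2 idx=0 pred=N actual=T -> ctr[0]=2
Ev 7: PC=2 idx=0 pred=T actual=T -> ctr[0]=3
Ev 8: PC=2 idx=0 pred=T actual=N -> ctr[0]=2
Ev 9: PC=4 idx=0 pred=T actual=T -> ctr[0]=3
Ev 10: PC=2 idx=0 pred=T actual=T -> ctr[0]=3
Ev 11: PC=4 idx=0 pred=T actual=N -> ctr[0]=2
Ev 12: PC=4 idx=0 pred=T actual=T -> ctr[0]=3

Answer: 3 2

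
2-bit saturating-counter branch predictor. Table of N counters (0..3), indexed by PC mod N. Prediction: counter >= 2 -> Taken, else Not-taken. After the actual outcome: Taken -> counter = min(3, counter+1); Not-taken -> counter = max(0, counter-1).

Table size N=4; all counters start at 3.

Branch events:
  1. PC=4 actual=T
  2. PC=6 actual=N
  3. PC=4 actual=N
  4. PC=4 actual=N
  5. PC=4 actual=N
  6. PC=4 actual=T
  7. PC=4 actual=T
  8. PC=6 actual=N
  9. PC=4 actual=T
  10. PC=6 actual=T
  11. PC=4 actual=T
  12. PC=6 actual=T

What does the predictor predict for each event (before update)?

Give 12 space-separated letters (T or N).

Answer: T T T T N N N T T N T T

Derivation:
Ev 1: PC=4 idx=0 pred=T actual=T -> ctr[0]=3
Ev 2: PC=6 idx=2 pred=T actual=N -> ctr[2]=2
Ev 3: PC=4 idx=0 pred=T actual=N -> ctr[0]=2
Ev 4: PC=4 idx=0 pred=T actual=N -> ctr[0]=1
Ev 5: PC=4 idx=0 pred=N actual=N -> ctr[0]=0
Ev 6: PC=4 idx=0 pred=N actual=T -> ctr[0]=1
Ev 7: PC=4 idx=0 pred=N actual=T -> ctr[0]=2
Ev 8: PC=6 idx=2 pred=T actual=N -> ctr[2]=1
Ev 9: PC=4 idx=0 pred=T actual=T -> ctr[0]=3
Ev 10: PC=6 idx=2 pred=N actual=T -> ctr[2]=2
Ev 11: PC=4 idx=0 pred=T actual=T -> ctr[0]=3
Ev 12: PC=6 idx=2 pred=T actual=T -> ctr[2]=3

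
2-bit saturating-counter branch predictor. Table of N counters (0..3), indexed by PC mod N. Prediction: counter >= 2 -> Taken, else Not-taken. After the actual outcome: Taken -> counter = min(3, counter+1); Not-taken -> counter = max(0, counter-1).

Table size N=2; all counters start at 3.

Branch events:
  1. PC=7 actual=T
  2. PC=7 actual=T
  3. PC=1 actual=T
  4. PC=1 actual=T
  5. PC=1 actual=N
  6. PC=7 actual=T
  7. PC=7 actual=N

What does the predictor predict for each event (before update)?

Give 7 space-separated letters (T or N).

Answer: T T T T T T T

Derivation:
Ev 1: PC=7 idx=1 pred=T actual=T -> ctr[1]=3
Ev 2: PC=7 idx=1 pred=T actual=T -> ctr[1]=3
Ev 3: PC=1 idx=1 pred=T actual=T -> ctr[1]=3
Ev 4: PC=1 idx=1 pred=T actual=T -> ctr[1]=3
Ev 5: PC=1 idx=1 pred=T actual=N -> ctr[1]=2
Ev 6: PC=7 idx=1 pred=T actual=T -> ctr[1]=3
Ev 7: PC=7 idx=1 pred=T actual=N -> ctr[1]=2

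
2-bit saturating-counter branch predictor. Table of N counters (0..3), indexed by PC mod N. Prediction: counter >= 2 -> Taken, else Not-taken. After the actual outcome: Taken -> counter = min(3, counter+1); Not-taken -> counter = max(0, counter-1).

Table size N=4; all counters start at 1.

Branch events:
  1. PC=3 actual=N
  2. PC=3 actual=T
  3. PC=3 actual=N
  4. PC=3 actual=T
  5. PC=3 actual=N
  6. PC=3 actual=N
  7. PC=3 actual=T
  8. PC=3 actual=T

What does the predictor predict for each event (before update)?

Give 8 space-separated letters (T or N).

Ev 1: PC=3 idx=3 pred=N actual=N -> ctr[3]=0
Ev 2: PC=3 idx=3 pred=N actual=T -> ctr[3]=1
Ev 3: PC=3 idx=3 pred=N actual=N -> ctr[3]=0
Ev 4: PC=3 idx=3 pred=N actual=T -> ctr[3]=1
Ev 5: PC=3 idx=3 pred=N actual=N -> ctr[3]=0
Ev 6: PC=3 idx=3 pred=N actual=N -> ctr[3]=0
Ev 7: PC=3 idx=3 pred=N actual=T -> ctr[3]=1
Ev 8: PC=3 idx=3 pred=N actual=T -> ctr[3]=2

Answer: N N N N N N N N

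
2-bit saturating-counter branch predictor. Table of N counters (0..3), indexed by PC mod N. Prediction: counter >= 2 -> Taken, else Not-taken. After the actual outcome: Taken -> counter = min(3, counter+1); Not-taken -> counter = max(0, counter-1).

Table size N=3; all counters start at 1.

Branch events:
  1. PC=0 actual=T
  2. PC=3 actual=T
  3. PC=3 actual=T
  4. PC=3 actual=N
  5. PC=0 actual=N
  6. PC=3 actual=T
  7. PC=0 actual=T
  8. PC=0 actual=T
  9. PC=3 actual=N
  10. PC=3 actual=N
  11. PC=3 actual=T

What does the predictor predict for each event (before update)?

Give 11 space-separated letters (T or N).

Ev 1: PC=0 idx=0 pred=N actual=T -> ctr[0]=2
Ev 2: PC=3 idx=0 pred=T actual=T -> ctr[0]=3
Ev 3: PC=3 idx=0 pred=T actual=T -> ctr[0]=3
Ev 4: PC=3 idx=0 pred=T actual=N -> ctr[0]=2
Ev 5: PC=0 idx=0 pred=T actual=N -> ctr[0]=1
Ev 6: PC=3 idx=0 pred=N actual=T -> ctr[0]=2
Ev 7: PC=0 idx=0 pred=T actual=T -> ctr[0]=3
Ev 8: PC=0 idx=0 pred=T actual=T -> ctr[0]=3
Ev 9: PC=3 idx=0 pred=T actual=N -> ctr[0]=2
Ev 10: PC=3 idx=0 pred=T actual=N -> ctr[0]=1
Ev 11: PC=3 idx=0 pred=N actual=T -> ctr[0]=2

Answer: N T T T T N T T T T N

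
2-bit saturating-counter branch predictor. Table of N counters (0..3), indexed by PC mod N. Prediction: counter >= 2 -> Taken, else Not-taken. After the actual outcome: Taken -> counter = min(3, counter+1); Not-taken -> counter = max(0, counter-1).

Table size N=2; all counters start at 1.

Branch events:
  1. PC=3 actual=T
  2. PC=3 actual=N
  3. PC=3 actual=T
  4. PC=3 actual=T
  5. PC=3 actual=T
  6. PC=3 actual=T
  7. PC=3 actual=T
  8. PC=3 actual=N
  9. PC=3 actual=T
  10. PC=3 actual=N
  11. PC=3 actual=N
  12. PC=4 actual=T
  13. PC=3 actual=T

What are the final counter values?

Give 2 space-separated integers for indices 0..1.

Answer: 2 2

Derivation:
Ev 1: PC=3 idx=1 pred=N actual=T -> ctr[1]=2
Ev 2: PC=3 idx=1 pred=T actual=N -> ctr[1]=1
Ev 3: PC=3 idx=1 pred=N actual=T -> ctr[1]=2
Ev 4: PC=3 idx=1 pred=T actual=T -> ctr[1]=3
Ev 5: PC=3 idx=1 pred=T actual=T -> ctr[1]=3
Ev 6: PC=3 idx=1 pred=T actual=T -> ctr[1]=3
Ev 7: PC=3 idx=1 pred=T actual=T -> ctr[1]=3
Ev 8: PC=3 idx=1 pred=T actual=N -> ctr[1]=2
Ev 9: PC=3 idx=1 pred=T actual=T -> ctr[1]=3
Ev 10: PC=3 idx=1 pred=T actual=N -> ctr[1]=2
Ev 11: PC=3 idx=1 pred=T actual=N -> ctr[1]=1
Ev 12: PC=4 idx=0 pred=N actual=T -> ctr[0]=2
Ev 13: PC=3 idx=1 pred=N actual=T -> ctr[1]=2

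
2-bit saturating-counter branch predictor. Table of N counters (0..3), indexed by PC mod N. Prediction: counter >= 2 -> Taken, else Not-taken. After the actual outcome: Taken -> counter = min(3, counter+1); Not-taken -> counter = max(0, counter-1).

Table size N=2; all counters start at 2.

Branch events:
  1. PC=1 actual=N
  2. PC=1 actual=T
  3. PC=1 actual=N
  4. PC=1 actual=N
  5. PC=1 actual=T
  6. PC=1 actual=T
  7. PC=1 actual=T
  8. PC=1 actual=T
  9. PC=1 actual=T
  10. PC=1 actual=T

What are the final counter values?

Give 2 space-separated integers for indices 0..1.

Answer: 2 3

Derivation:
Ev 1: PC=1 idx=1 pred=T actual=N -> ctr[1]=1
Ev 2: PC=1 idx=1 pred=N actual=T -> ctr[1]=2
Ev 3: PC=1 idx=1 pred=T actual=N -> ctr[1]=1
Ev 4: PC=1 idx=1 pred=N actual=N -> ctr[1]=0
Ev 5: PC=1 idx=1 pred=N actual=T -> ctr[1]=1
Ev 6: PC=1 idx=1 pred=N actual=T -> ctr[1]=2
Ev 7: PC=1 idx=1 pred=T actual=T -> ctr[1]=3
Ev 8: PC=1 idx=1 pred=T actual=T -> ctr[1]=3
Ev 9: PC=1 idx=1 pred=T actual=T -> ctr[1]=3
Ev 10: PC=1 idx=1 pred=T actual=T -> ctr[1]=3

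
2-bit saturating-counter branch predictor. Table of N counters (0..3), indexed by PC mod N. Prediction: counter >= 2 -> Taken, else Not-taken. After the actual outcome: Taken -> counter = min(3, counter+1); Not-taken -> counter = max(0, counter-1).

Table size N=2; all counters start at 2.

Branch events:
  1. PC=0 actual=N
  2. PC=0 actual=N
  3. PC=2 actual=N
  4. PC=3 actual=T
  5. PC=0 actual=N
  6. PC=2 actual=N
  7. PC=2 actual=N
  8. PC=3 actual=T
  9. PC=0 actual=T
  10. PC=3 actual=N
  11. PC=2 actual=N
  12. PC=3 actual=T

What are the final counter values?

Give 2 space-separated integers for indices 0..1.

Answer: 0 3

Derivation:
Ev 1: PC=0 idx=0 pred=T actual=N -> ctr[0]=1
Ev 2: PC=0 idx=0 pred=N actual=N -> ctr[0]=0
Ev 3: PC=2 idx=0 pred=N actual=N -> ctr[0]=0
Ev 4: PC=3 idx=1 pred=T actual=T -> ctr[1]=3
Ev 5: PC=0 idx=0 pred=N actual=N -> ctr[0]=0
Ev 6: PC=2 idx=0 pred=N actual=N -> ctr[0]=0
Ev 7: PC=2 idx=0 pred=N actual=N -> ctr[0]=0
Ev 8: PC=3 idx=1 pred=T actual=T -> ctr[1]=3
Ev 9: PC=0 idx=0 pred=N actual=T -> ctr[0]=1
Ev 10: PC=3 idx=1 pred=T actual=N -> ctr[1]=2
Ev 11: PC=2 idx=0 pred=N actual=N -> ctr[0]=0
Ev 12: PC=3 idx=1 pred=T actual=T -> ctr[1]=3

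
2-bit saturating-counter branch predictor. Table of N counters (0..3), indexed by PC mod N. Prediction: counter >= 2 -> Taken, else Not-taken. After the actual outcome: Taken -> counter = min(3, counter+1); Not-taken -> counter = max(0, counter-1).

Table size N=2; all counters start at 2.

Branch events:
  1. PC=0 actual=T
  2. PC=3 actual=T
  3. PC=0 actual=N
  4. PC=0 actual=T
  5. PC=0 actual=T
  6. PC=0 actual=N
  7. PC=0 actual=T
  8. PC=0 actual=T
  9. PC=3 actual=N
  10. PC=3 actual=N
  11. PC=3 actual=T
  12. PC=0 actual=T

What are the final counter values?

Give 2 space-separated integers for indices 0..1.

Ev 1: PC=0 idx=0 pred=T actual=T -> ctr[0]=3
Ev 2: PC=3 idx=1 pred=T actual=T -> ctr[1]=3
Ev 3: PC=0 idx=0 pred=T actual=N -> ctr[0]=2
Ev 4: PC=0 idx=0 pred=T actual=T -> ctr[0]=3
Ev 5: PC=0 idx=0 pred=T actual=T -> ctr[0]=3
Ev 6: PC=0 idx=0 pred=T actual=N -> ctr[0]=2
Ev 7: PC=0 idx=0 pred=T actual=T -> ctr[0]=3
Ev 8: PC=0 idx=0 pred=T actual=T -> ctr[0]=3
Ev 9: PC=3 idx=1 pred=T actual=N -> ctr[1]=2
Ev 10: PC=3 idx=1 pred=T actual=N -> ctr[1]=1
Ev 11: PC=3 idx=1 pred=N actual=T -> ctr[1]=2
Ev 12: PC=0 idx=0 pred=T actual=T -> ctr[0]=3

Answer: 3 2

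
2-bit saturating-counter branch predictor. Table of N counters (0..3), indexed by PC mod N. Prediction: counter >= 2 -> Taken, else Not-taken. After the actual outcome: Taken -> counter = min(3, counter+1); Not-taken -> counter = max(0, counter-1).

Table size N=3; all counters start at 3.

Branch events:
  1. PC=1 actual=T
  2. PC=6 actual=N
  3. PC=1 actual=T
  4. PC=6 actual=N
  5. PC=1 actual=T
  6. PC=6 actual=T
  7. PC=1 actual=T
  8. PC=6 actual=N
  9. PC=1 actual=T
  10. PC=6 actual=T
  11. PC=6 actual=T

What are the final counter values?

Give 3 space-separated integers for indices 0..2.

Ev 1: PC=1 idx=1 pred=T actual=T -> ctr[1]=3
Ev 2: PC=6 idx=0 pred=T actual=N -> ctr[0]=2
Ev 3: PC=1 idx=1 pred=T actual=T -> ctr[1]=3
Ev 4: PC=6 idx=0 pred=T actual=N -> ctr[0]=1
Ev 5: PC=1 idx=1 pred=T actual=T -> ctr[1]=3
Ev 6: PC=6 idx=0 pred=N actual=T -> ctr[0]=2
Ev 7: PC=1 idx=1 pred=T actual=T -> ctr[1]=3
Ev 8: PC=6 idx=0 pred=T actual=N -> ctr[0]=1
Ev 9: PC=1 idx=1 pred=T actual=T -> ctr[1]=3
Ev 10: PC=6 idx=0 pred=N actual=T -> ctr[0]=2
Ev 11: PC=6 idx=0 pred=T actual=T -> ctr[0]=3

Answer: 3 3 3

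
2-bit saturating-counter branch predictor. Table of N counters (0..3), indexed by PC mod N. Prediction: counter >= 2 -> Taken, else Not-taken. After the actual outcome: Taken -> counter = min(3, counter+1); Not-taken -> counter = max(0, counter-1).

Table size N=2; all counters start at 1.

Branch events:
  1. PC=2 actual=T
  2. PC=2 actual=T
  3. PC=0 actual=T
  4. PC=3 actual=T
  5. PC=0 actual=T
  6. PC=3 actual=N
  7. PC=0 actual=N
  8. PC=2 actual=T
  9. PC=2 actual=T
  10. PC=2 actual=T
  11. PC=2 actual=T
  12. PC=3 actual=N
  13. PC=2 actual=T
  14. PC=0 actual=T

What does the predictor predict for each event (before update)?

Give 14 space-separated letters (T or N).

Answer: N T T N T T T T T T T N T T

Derivation:
Ev 1: PC=2 idx=0 pred=N actual=T -> ctr[0]=2
Ev 2: PC=2 idx=0 pred=T actual=T -> ctr[0]=3
Ev 3: PC=0 idx=0 pred=T actual=T -> ctr[0]=3
Ev 4: PC=3 idx=1 pred=N actual=T -> ctr[1]=2
Ev 5: PC=0 idx=0 pred=T actual=T -> ctr[0]=3
Ev 6: PC=3 idx=1 pred=T actual=N -> ctr[1]=1
Ev 7: PC=0 idx=0 pred=T actual=N -> ctr[0]=2
Ev 8: PC=2 idx=0 pred=T actual=T -> ctr[0]=3
Ev 9: PC=2 idx=0 pred=T actual=T -> ctr[0]=3
Ev 10: PC=2 idx=0 pred=T actual=T -> ctr[0]=3
Ev 11: PC=2 idx=0 pred=T actual=T -> ctr[0]=3
Ev 12: PC=3 idx=1 pred=N actual=N -> ctr[1]=0
Ev 13: PC=2 idx=0 pred=T actual=T -> ctr[0]=3
Ev 14: PC=0 idx=0 pred=T actual=T -> ctr[0]=3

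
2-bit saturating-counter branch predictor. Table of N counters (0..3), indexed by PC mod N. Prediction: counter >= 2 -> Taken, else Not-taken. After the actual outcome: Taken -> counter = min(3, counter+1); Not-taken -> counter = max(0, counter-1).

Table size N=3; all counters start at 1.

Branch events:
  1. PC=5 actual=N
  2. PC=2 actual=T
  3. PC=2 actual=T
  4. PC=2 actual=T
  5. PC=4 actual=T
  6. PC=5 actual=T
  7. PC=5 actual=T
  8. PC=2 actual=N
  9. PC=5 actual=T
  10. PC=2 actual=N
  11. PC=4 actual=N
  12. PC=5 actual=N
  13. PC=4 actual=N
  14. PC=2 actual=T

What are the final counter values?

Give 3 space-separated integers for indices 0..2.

Answer: 1 0 2

Derivation:
Ev 1: PC=5 idx=2 pred=N actual=N -> ctr[2]=0
Ev 2: PC=2 idx=2 pred=N actual=T -> ctr[2]=1
Ev 3: PC=2 idx=2 pred=N actual=T -> ctr[2]=2
Ev 4: PC=2 idx=2 pred=T actual=T -> ctr[2]=3
Ev 5: PC=4 idx=1 pred=N actual=T -> ctr[1]=2
Ev 6: PC=5 idx=2 pred=T actual=T -> ctr[2]=3
Ev 7: PC=5 idx=2 pred=T actual=T -> ctr[2]=3
Ev 8: PC=2 idx=2 pred=T actual=N -> ctr[2]=2
Ev 9: PC=5 idx=2 pred=T actual=T -> ctr[2]=3
Ev 10: PC=2 idx=2 pred=T actual=N -> ctr[2]=2
Ev 11: PC=4 idx=1 pred=T actual=N -> ctr[1]=1
Ev 12: PC=5 idx=2 pred=T actual=N -> ctr[2]=1
Ev 13: PC=4 idx=1 pred=N actual=N -> ctr[1]=0
Ev 14: PC=2 idx=2 pred=N actual=T -> ctr[2]=2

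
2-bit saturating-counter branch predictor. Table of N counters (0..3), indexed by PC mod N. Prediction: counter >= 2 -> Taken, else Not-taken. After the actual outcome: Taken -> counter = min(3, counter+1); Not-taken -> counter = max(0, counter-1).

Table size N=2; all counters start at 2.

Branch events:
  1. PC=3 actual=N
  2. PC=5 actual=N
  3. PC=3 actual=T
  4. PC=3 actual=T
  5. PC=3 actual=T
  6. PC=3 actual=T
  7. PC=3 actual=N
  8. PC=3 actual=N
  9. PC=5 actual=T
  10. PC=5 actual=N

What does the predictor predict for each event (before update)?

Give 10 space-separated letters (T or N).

Answer: T N N N T T T T N T

Derivation:
Ev 1: PC=3 idx=1 pred=T actual=N -> ctr[1]=1
Ev 2: PC=5 idx=1 pred=N actual=N -> ctr[1]=0
Ev 3: PC=3 idx=1 pred=N actual=T -> ctr[1]=1
Ev 4: PC=3 idx=1 pred=N actual=T -> ctr[1]=2
Ev 5: PC=3 idx=1 pred=T actual=T -> ctr[1]=3
Ev 6: PC=3 idx=1 pred=T actual=T -> ctr[1]=3
Ev 7: PC=3 idx=1 pred=T actual=N -> ctr[1]=2
Ev 8: PC=3 idx=1 pred=T actual=N -> ctr[1]=1
Ev 9: PC=5 idx=1 pred=N actual=T -> ctr[1]=2
Ev 10: PC=5 idx=1 pred=T actual=N -> ctr[1]=1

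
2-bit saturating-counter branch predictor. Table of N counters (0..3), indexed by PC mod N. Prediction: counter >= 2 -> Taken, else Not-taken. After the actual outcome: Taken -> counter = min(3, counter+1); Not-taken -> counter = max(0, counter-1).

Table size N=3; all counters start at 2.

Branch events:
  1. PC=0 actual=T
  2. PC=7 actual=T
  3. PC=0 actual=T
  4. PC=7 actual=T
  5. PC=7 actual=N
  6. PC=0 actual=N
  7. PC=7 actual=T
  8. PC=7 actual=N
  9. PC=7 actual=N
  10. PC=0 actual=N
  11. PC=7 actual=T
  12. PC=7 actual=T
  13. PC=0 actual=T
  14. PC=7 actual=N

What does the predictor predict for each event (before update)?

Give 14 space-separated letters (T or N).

Ev 1: PC=0 idx=0 pred=T actual=T -> ctr[0]=3
Ev 2: PC=7 idx=1 pred=T actual=T -> ctr[1]=3
Ev 3: PC=0 idx=0 pred=T actual=T -> ctr[0]=3
Ev 4: PC=7 idx=1 pred=T actual=T -> ctr[1]=3
Ev 5: PC=7 idx=1 pred=T actual=N -> ctr[1]=2
Ev 6: PC=0 idx=0 pred=T actual=N -> ctr[0]=2
Ev 7: PC=7 idx=1 pred=T actual=T -> ctr[1]=3
Ev 8: PC=7 idx=1 pred=T actual=N -> ctr[1]=2
Ev 9: PC=7 idx=1 pred=T actual=N -> ctr[1]=1
Ev 10: PC=0 idx=0 pred=T actual=N -> ctr[0]=1
Ev 11: PC=7 idx=1 pred=N actual=T -> ctr[1]=2
Ev 12: PC=7 idx=1 pred=T actual=T -> ctr[1]=3
Ev 13: PC=0 idx=0 pred=N actual=T -> ctr[0]=2
Ev 14: PC=7 idx=1 pred=T actual=N -> ctr[1]=2

Answer: T T T T T T T T T T N T N T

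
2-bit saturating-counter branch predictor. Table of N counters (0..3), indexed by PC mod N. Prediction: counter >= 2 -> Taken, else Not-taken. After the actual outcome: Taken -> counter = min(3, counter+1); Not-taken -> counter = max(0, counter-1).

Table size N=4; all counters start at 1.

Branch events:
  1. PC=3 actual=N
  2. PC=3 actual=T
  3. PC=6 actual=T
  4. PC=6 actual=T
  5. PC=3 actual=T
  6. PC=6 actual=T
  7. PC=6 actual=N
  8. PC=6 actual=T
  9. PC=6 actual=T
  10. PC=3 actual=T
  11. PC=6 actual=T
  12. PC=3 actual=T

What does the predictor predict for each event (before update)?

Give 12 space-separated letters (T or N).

Answer: N N N T N T T T T T T T

Derivation:
Ev 1: PC=3 idx=3 pred=N actual=N -> ctr[3]=0
Ev 2: PC=3 idx=3 pred=N actual=T -> ctr[3]=1
Ev 3: PC=6 idx=2 pred=N actual=T -> ctr[2]=2
Ev 4: PC=6 idx=2 pred=T actual=T -> ctr[2]=3
Ev 5: PC=3 idx=3 pred=N actual=T -> ctr[3]=2
Ev 6: PC=6 idx=2 pred=T actual=T -> ctr[2]=3
Ev 7: PC=6 idx=2 pred=T actual=N -> ctr[2]=2
Ev 8: PC=6 idx=2 pred=T actual=T -> ctr[2]=3
Ev 9: PC=6 idx=2 pred=T actual=T -> ctr[2]=3
Ev 10: PC=3 idx=3 pred=T actual=T -> ctr[3]=3
Ev 11: PC=6 idx=2 pred=T actual=T -> ctr[2]=3
Ev 12: PC=3 idx=3 pred=T actual=T -> ctr[3]=3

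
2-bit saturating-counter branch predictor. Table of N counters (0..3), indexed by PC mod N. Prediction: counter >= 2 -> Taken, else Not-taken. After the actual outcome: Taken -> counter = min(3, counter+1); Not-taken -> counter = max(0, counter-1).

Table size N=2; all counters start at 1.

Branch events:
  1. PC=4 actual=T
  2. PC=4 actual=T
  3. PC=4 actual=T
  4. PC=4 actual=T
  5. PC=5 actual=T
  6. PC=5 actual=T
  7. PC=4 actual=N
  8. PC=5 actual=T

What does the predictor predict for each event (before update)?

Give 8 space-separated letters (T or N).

Answer: N T T T N T T T

Derivation:
Ev 1: PC=4 idx=0 pred=N actual=T -> ctr[0]=2
Ev 2: PC=4 idx=0 pred=T actual=T -> ctr[0]=3
Ev 3: PC=4 idx=0 pred=T actual=T -> ctr[0]=3
Ev 4: PC=4 idx=0 pred=T actual=T -> ctr[0]=3
Ev 5: PC=5 idx=1 pred=N actual=T -> ctr[1]=2
Ev 6: PC=5 idx=1 pred=T actual=T -> ctr[1]=3
Ev 7: PC=4 idx=0 pred=T actual=N -> ctr[0]=2
Ev 8: PC=5 idx=1 pred=T actual=T -> ctr[1]=3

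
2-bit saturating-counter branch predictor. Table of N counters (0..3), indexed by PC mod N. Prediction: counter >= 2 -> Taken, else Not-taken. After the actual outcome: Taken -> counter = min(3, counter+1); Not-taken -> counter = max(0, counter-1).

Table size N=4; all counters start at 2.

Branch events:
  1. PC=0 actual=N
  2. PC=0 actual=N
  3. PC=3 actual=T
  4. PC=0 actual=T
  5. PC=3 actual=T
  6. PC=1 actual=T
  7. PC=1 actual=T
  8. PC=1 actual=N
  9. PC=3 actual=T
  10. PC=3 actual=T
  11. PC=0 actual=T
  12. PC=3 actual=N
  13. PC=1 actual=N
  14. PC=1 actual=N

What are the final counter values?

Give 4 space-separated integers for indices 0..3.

Ev 1: PC=0 idx=0 pred=T actual=N -> ctr[0]=1
Ev 2: PC=0 idx=0 pred=N actual=N -> ctr[0]=0
Ev 3: PC=3 idx=3 pred=T actual=T -> ctr[3]=3
Ev 4: PC=0 idx=0 pred=N actual=T -> ctr[0]=1
Ev 5: PC=3 idx=3 pred=T actual=T -> ctr[3]=3
Ev 6: PC=1 idx=1 pred=T actual=T -> ctr[1]=3
Ev 7: PC=1 idx=1 pred=T actual=T -> ctr[1]=3
Ev 8: PC=1 idx=1 pred=T actual=N -> ctr[1]=2
Ev 9: PC=3 idx=3 pred=T actual=T -> ctr[3]=3
Ev 10: PC=3 idx=3 pred=T actual=T -> ctr[3]=3
Ev 11: PC=0 idx=0 pred=N actual=T -> ctr[0]=2
Ev 12: PC=3 idx=3 pred=T actual=N -> ctr[3]=2
Ev 13: PC=1 idx=1 pred=T actual=N -> ctr[1]=1
Ev 14: PC=1 idx=1 pred=N actual=N -> ctr[1]=0

Answer: 2 0 2 2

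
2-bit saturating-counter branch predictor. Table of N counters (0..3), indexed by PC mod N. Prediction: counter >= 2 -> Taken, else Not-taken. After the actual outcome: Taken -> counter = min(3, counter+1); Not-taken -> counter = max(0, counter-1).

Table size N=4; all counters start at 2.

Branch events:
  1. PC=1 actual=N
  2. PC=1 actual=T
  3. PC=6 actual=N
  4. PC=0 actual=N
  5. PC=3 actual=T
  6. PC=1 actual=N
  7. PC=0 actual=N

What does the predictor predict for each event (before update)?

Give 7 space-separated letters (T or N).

Ev 1: PC=1 idx=1 pred=T actual=N -> ctr[1]=1
Ev 2: PC=1 idx=1 pred=N actual=T -> ctr[1]=2
Ev 3: PC=6 idx=2 pred=T actual=N -> ctr[2]=1
Ev 4: PC=0 idx=0 pred=T actual=N -> ctr[0]=1
Ev 5: PC=3 idx=3 pred=T actual=T -> ctr[3]=3
Ev 6: PC=1 idx=1 pred=T actual=N -> ctr[1]=1
Ev 7: PC=0 idx=0 pred=N actual=N -> ctr[0]=0

Answer: T N T T T T N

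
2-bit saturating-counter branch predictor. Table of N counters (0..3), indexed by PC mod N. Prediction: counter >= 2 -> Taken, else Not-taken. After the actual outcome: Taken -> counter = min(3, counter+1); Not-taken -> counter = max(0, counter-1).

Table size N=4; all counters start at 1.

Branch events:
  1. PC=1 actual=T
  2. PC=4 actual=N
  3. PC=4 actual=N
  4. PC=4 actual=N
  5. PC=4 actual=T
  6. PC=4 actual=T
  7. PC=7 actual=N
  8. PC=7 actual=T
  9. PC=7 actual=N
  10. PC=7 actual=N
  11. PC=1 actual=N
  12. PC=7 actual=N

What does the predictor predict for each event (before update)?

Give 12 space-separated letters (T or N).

Answer: N N N N N N N N N N T N

Derivation:
Ev 1: PC=1 idx=1 pred=N actual=T -> ctr[1]=2
Ev 2: PC=4 idx=0 pred=N actual=N -> ctr[0]=0
Ev 3: PC=4 idx=0 pred=N actual=N -> ctr[0]=0
Ev 4: PC=4 idx=0 pred=N actual=N -> ctr[0]=0
Ev 5: PC=4 idx=0 pred=N actual=T -> ctr[0]=1
Ev 6: PC=4 idx=0 pred=N actual=T -> ctr[0]=2
Ev 7: PC=7 idx=3 pred=N actual=N -> ctr[3]=0
Ev 8: PC=7 idx=3 pred=N actual=T -> ctr[3]=1
Ev 9: PC=7 idx=3 pred=N actual=N -> ctr[3]=0
Ev 10: PC=7 idx=3 pred=N actual=N -> ctr[3]=0
Ev 11: PC=1 idx=1 pred=T actual=N -> ctr[1]=1
Ev 12: PC=7 idx=3 pred=N actual=N -> ctr[3]=0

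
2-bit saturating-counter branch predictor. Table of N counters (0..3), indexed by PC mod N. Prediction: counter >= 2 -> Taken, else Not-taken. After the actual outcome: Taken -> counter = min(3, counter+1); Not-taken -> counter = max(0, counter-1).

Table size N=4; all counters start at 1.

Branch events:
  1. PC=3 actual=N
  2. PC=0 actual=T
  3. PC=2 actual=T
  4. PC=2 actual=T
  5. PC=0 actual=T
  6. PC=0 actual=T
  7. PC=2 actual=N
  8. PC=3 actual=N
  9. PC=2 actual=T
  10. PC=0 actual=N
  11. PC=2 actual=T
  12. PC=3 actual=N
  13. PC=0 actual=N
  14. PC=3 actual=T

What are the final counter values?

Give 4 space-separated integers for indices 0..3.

Ev 1: PC=3 idx=3 pred=N actual=N -> ctr[3]=0
Ev 2: PC=0 idx=0 pred=N actual=T -> ctr[0]=2
Ev 3: PC=2 idx=2 pred=N actual=T -> ctr[2]=2
Ev 4: PC=2 idx=2 pred=T actual=T -> ctr[2]=3
Ev 5: PC=0 idx=0 pred=T actual=T -> ctr[0]=3
Ev 6: PC=0 idx=0 pred=T actual=T -> ctr[0]=3
Ev 7: PC=2 idx=2 pred=T actual=N -> ctr[2]=2
Ev 8: PC=3 idx=3 pred=N actual=N -> ctr[3]=0
Ev 9: PC=2 idx=2 pred=T actual=T -> ctr[2]=3
Ev 10: PC=0 idx=0 pred=T actual=N -> ctr[0]=2
Ev 11: PC=2 idx=2 pred=T actual=T -> ctr[2]=3
Ev 12: PC=3 idx=3 pred=N actual=N -> ctr[3]=0
Ev 13: PC=0 idx=0 pred=T actual=N -> ctr[0]=1
Ev 14: PC=3 idx=3 pred=N actual=T -> ctr[3]=1

Answer: 1 1 3 1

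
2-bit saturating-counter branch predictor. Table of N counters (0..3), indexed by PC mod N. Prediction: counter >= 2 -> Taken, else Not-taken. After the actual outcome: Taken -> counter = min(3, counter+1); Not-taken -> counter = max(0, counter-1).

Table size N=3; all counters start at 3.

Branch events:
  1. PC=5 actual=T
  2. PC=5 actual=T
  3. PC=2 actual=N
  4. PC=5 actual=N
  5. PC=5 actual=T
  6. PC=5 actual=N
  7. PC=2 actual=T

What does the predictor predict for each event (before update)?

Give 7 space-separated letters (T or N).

Answer: T T T T N T N

Derivation:
Ev 1: PC=5 idx=2 pred=T actual=T -> ctr[2]=3
Ev 2: PC=5 idx=2 pred=T actual=T -> ctr[2]=3
Ev 3: PC=2 idx=2 pred=T actual=N -> ctr[2]=2
Ev 4: PC=5 idx=2 pred=T actual=N -> ctr[2]=1
Ev 5: PC=5 idx=2 pred=N actual=T -> ctr[2]=2
Ev 6: PC=5 idx=2 pred=T actual=N -> ctr[2]=1
Ev 7: PC=2 idx=2 pred=N actual=T -> ctr[2]=2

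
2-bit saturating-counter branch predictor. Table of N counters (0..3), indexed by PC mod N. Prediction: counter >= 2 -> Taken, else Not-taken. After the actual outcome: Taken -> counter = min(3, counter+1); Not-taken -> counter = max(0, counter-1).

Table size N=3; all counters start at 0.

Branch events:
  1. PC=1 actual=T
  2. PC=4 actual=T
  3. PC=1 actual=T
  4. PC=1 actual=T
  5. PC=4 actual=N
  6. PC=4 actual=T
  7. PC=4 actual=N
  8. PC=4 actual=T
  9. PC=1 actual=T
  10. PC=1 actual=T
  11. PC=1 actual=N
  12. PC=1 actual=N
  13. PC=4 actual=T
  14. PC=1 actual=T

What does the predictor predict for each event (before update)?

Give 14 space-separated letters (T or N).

Answer: N N T T T T T T T T T T N T

Derivation:
Ev 1: PC=1 idx=1 pred=N actual=T -> ctr[1]=1
Ev 2: PC=4 idx=1 pred=N actual=T -> ctr[1]=2
Ev 3: PC=1 idx=1 pred=T actual=T -> ctr[1]=3
Ev 4: PC=1 idx=1 pred=T actual=T -> ctr[1]=3
Ev 5: PC=4 idx=1 pred=T actual=N -> ctr[1]=2
Ev 6: PC=4 idx=1 pred=T actual=T -> ctr[1]=3
Ev 7: PC=4 idx=1 pred=T actual=N -> ctr[1]=2
Ev 8: PC=4 idx=1 pred=T actual=T -> ctr[1]=3
Ev 9: PC=1 idx=1 pred=T actual=T -> ctr[1]=3
Ev 10: PC=1 idx=1 pred=T actual=T -> ctr[1]=3
Ev 11: PC=1 idx=1 pred=T actual=N -> ctr[1]=2
Ev 12: PC=1 idx=1 pred=T actual=N -> ctr[1]=1
Ev 13: PC=4 idx=1 pred=N actual=T -> ctr[1]=2
Ev 14: PC=1 idx=1 pred=T actual=T -> ctr[1]=3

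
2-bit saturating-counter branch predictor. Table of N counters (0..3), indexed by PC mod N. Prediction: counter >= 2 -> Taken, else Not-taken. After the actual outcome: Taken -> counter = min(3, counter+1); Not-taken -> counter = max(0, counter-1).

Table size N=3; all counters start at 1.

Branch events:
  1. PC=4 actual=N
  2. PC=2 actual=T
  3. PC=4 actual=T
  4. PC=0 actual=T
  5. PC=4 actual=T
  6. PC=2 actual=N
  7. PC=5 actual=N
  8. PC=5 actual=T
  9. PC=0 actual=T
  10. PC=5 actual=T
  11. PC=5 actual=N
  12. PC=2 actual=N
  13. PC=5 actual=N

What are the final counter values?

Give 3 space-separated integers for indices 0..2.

Ev 1: PC=4 idx=1 pred=N actual=N -> ctr[1]=0
Ev 2: PC=2 idx=2 pred=N actual=T -> ctr[2]=2
Ev 3: PC=4 idx=1 pred=N actual=T -> ctr[1]=1
Ev 4: PC=0 idx=0 pred=N actual=T -> ctr[0]=2
Ev 5: PC=4 idx=1 pred=N actual=T -> ctr[1]=2
Ev 6: PC=2 idx=2 pred=T actual=N -> ctr[2]=1
Ev 7: PC=5 idx=2 pred=N actual=N -> ctr[2]=0
Ev 8: PC=5 idx=2 pred=N actual=T -> ctr[2]=1
Ev 9: PC=0 idx=0 pred=T actual=T -> ctr[0]=3
Ev 10: PC=5 idx=2 pred=N actual=T -> ctr[2]=2
Ev 11: PC=5 idx=2 pred=T actual=N -> ctr[2]=1
Ev 12: PC=2 idx=2 pred=N actual=N -> ctr[2]=0
Ev 13: PC=5 idx=2 pred=N actual=N -> ctr[2]=0

Answer: 3 2 0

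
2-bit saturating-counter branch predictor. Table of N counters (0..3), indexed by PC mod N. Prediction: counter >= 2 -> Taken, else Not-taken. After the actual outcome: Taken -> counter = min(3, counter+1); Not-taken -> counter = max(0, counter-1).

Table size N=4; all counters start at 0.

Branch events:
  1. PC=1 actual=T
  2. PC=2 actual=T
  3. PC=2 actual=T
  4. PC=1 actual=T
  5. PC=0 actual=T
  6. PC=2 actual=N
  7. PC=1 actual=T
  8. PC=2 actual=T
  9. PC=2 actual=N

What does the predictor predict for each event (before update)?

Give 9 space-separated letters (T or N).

Ev 1: PC=1 idx=1 pred=N actual=T -> ctr[1]=1
Ev 2: PC=2 idx=2 pred=N actual=T -> ctr[2]=1
Ev 3: PC=2 idx=2 pred=N actual=T -> ctr[2]=2
Ev 4: PC=1 idx=1 pred=N actual=T -> ctr[1]=2
Ev 5: PC=0 idx=0 pred=N actual=T -> ctr[0]=1
Ev 6: PC=2 idx=2 pred=T actual=N -> ctr[2]=1
Ev 7: PC=1 idx=1 pred=T actual=T -> ctr[1]=3
Ev 8: PC=2 idx=2 pred=N actual=T -> ctr[2]=2
Ev 9: PC=2 idx=2 pred=T actual=N -> ctr[2]=1

Answer: N N N N N T T N T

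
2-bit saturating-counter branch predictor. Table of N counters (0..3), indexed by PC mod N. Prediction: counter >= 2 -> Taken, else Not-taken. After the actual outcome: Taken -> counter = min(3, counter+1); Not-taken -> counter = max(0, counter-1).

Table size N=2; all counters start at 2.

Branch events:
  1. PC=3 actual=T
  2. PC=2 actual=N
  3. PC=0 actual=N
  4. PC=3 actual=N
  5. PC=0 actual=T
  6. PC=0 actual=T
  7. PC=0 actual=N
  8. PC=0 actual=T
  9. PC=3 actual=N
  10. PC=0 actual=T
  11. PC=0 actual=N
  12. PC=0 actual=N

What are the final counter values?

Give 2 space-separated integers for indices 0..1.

Ev 1: PC=3 idx=1 pred=T actual=T -> ctr[1]=3
Ev 2: PC=2 idx=0 pred=T actual=N -> ctr[0]=1
Ev 3: PC=0 idx=0 pred=N actual=N -> ctr[0]=0
Ev 4: PC=3 idx=1 pred=T actual=N -> ctr[1]=2
Ev 5: PC=0 idx=0 pred=N actual=T -> ctr[0]=1
Ev 6: PC=0 idx=0 pred=N actual=T -> ctr[0]=2
Ev 7: PC=0 idx=0 pred=T actual=N -> ctr[0]=1
Ev 8: PC=0 idx=0 pred=N actual=T -> ctr[0]=2
Ev 9: PC=3 idx=1 pred=T actual=N -> ctr[1]=1
Ev 10: PC=0 idx=0 pred=T actual=T -> ctr[0]=3
Ev 11: PC=0 idx=0 pred=T actual=N -> ctr[0]=2
Ev 12: PC=0 idx=0 pred=T actual=N -> ctr[0]=1

Answer: 1 1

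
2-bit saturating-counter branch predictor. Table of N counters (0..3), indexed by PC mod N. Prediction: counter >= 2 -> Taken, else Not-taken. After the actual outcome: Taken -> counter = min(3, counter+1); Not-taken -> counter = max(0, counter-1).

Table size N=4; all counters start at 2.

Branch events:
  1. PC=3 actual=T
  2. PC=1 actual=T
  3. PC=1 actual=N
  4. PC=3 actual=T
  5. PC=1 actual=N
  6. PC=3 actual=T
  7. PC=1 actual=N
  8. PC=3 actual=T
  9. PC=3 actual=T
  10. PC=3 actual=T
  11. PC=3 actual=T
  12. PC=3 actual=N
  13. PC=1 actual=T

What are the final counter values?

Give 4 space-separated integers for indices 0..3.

Ev 1: PC=3 idx=3 pred=T actual=T -> ctr[3]=3
Ev 2: PC=1 idx=1 pred=T actual=T -> ctr[1]=3
Ev 3: PC=1 idx=1 pred=T actual=N -> ctr[1]=2
Ev 4: PC=3 idx=3 pred=T actual=T -> ctr[3]=3
Ev 5: PC=1 idx=1 pred=T actual=N -> ctr[1]=1
Ev 6: PC=3 idx=3 pred=T actual=T -> ctr[3]=3
Ev 7: PC=1 idx=1 pred=N actual=N -> ctr[1]=0
Ev 8: PC=3 idx=3 pred=T actual=T -> ctr[3]=3
Ev 9: PC=3 idx=3 pred=T actual=T -> ctr[3]=3
Ev 10: PC=3 idx=3 pred=T actual=T -> ctr[3]=3
Ev 11: PC=3 idx=3 pred=T actual=T -> ctr[3]=3
Ev 12: PC=3 idx=3 pred=T actual=N -> ctr[3]=2
Ev 13: PC=1 idx=1 pred=N actual=T -> ctr[1]=1

Answer: 2 1 2 2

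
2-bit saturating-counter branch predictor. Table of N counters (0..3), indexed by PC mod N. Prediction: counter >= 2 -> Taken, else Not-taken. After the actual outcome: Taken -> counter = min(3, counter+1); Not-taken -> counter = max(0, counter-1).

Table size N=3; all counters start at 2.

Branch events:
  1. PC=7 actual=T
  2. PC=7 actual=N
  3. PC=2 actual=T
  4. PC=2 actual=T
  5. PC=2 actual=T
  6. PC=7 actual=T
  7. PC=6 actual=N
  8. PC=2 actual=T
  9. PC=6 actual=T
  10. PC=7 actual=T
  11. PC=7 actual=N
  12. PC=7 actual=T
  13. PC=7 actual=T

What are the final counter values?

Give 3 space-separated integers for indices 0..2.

Ev 1: PC=7 idx=1 pred=T actual=T -> ctr[1]=3
Ev 2: PC=7 idx=1 pred=T actual=N -> ctr[1]=2
Ev 3: PC=2 idx=2 pred=T actual=T -> ctr[2]=3
Ev 4: PC=2 idx=2 pred=T actual=T -> ctr[2]=3
Ev 5: PC=2 idx=2 pred=T actual=T -> ctr[2]=3
Ev 6: PC=7 idx=1 pred=T actual=T -> ctr[1]=3
Ev 7: PC=6 idx=0 pred=T actual=N -> ctr[0]=1
Ev 8: PC=2 idx=2 pred=T actual=T -> ctr[2]=3
Ev 9: PC=6 idx=0 pred=N actual=T -> ctr[0]=2
Ev 10: PC=7 idx=1 pred=T actual=T -> ctr[1]=3
Ev 11: PC=7 idx=1 pred=T actual=N -> ctr[1]=2
Ev 12: PC=7 idx=1 pred=T actual=T -> ctr[1]=3
Ev 13: PC=7 idx=1 pred=T actual=T -> ctr[1]=3

Answer: 2 3 3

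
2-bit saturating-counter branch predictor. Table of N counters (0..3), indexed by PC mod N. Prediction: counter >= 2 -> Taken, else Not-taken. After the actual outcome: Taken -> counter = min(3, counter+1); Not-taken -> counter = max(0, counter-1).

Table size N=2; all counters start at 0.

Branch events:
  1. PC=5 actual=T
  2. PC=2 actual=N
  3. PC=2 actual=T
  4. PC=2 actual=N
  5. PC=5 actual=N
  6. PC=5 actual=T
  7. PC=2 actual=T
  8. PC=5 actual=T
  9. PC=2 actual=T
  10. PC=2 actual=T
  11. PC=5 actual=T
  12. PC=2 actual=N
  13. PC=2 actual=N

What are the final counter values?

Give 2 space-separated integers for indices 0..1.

Answer: 1 3

Derivation:
Ev 1: PC=5 idx=1 pred=N actual=T -> ctr[1]=1
Ev 2: PC=2 idx=0 pred=N actual=N -> ctr[0]=0
Ev 3: PC=2 idx=0 pred=N actual=T -> ctr[0]=1
Ev 4: PC=2 idx=0 pred=N actual=N -> ctr[0]=0
Ev 5: PC=5 idx=1 pred=N actual=N -> ctr[1]=0
Ev 6: PC=5 idx=1 pred=N actual=T -> ctr[1]=1
Ev 7: PC=2 idx=0 pred=N actual=T -> ctr[0]=1
Ev 8: PC=5 idx=1 pred=N actual=T -> ctr[1]=2
Ev 9: PC=2 idx=0 pred=N actual=T -> ctr[0]=2
Ev 10: PC=2 idx=0 pred=T actual=T -> ctr[0]=3
Ev 11: PC=5 idx=1 pred=T actual=T -> ctr[1]=3
Ev 12: PC=2 idx=0 pred=T actual=N -> ctr[0]=2
Ev 13: PC=2 idx=0 pred=T actual=N -> ctr[0]=1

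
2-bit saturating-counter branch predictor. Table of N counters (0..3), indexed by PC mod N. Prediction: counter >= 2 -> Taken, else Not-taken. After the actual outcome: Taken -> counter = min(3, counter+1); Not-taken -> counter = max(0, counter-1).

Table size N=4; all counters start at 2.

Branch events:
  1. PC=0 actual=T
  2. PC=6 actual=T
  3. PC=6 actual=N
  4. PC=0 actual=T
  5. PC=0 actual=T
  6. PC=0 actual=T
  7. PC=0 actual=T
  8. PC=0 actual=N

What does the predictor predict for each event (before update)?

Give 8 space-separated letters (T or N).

Ev 1: PC=0 idx=0 pred=T actual=T -> ctr[0]=3
Ev 2: PC=6 idx=2 pred=T actual=T -> ctr[2]=3
Ev 3: PC=6 idx=2 pred=T actual=N -> ctr[2]=2
Ev 4: PC=0 idx=0 pred=T actual=T -> ctr[0]=3
Ev 5: PC=0 idx=0 pred=T actual=T -> ctr[0]=3
Ev 6: PC=0 idx=0 pred=T actual=T -> ctr[0]=3
Ev 7: PC=0 idx=0 pred=T actual=T -> ctr[0]=3
Ev 8: PC=0 idx=0 pred=T actual=N -> ctr[0]=2

Answer: T T T T T T T T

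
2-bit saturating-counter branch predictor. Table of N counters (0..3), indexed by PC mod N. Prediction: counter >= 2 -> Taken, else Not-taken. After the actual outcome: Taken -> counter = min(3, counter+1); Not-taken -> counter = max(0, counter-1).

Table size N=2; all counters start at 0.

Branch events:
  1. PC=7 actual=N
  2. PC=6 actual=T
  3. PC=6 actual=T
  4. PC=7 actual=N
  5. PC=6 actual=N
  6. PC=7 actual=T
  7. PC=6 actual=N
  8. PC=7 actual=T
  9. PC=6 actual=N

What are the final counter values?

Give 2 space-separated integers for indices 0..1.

Ev 1: PC=7 idx=1 pred=N actual=N -> ctr[1]=0
Ev 2: PC=6 idx=0 pred=N actual=T -> ctr[0]=1
Ev 3: PC=6 idx=0 pred=N actual=T -> ctr[0]=2
Ev 4: PC=7 idx=1 pred=N actual=N -> ctr[1]=0
Ev 5: PC=6 idx=0 pred=T actual=N -> ctr[0]=1
Ev 6: PC=7 idx=1 pred=N actual=T -> ctr[1]=1
Ev 7: PC=6 idx=0 pred=N actual=N -> ctr[0]=0
Ev 8: PC=7 idx=1 pred=N actual=T -> ctr[1]=2
Ev 9: PC=6 idx=0 pred=N actual=N -> ctr[0]=0

Answer: 0 2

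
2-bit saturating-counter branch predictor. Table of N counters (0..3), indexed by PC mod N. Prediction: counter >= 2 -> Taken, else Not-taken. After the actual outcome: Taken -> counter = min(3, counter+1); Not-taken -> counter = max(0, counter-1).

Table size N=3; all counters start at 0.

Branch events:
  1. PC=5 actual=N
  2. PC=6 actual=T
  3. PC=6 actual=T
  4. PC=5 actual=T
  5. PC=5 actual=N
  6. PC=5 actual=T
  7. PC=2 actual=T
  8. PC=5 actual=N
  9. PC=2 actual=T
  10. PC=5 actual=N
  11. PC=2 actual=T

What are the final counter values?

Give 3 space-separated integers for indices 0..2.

Ev 1: PC=5 idx=2 pred=N actual=N -> ctr[2]=0
Ev 2: PC=6 idx=0 pred=N actual=T -> ctr[0]=1
Ev 3: PC=6 idx=0 pred=N actual=T -> ctr[0]=2
Ev 4: PC=5 idx=2 pred=N actual=T -> ctr[2]=1
Ev 5: PC=5 idx=2 pred=N actual=N -> ctr[2]=0
Ev 6: PC=5 idx=2 pred=N actual=T -> ctr[2]=1
Ev 7: PC=2 idx=2 pred=N actual=T -> ctr[2]=2
Ev 8: PC=5 idx=2 pred=T actual=N -> ctr[2]=1
Ev 9: PC=2 idx=2 pred=N actual=T -> ctr[2]=2
Ev 10: PC=5 idx=2 pred=T actual=N -> ctr[2]=1
Ev 11: PC=2 idx=2 pred=N actual=T -> ctr[2]=2

Answer: 2 0 2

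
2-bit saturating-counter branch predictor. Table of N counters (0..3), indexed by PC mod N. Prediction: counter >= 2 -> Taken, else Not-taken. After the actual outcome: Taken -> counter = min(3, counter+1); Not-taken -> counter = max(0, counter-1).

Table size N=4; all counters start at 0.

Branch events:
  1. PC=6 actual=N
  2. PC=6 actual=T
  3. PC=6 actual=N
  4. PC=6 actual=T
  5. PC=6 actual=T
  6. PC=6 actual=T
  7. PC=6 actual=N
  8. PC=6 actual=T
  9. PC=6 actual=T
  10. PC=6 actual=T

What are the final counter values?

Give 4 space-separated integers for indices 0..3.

Ev 1: PC=6 idx=2 pred=N actual=N -> ctr[2]=0
Ev 2: PC=6 idx=2 pred=N actual=T -> ctr[2]=1
Ev 3: PC=6 idx=2 pred=N actual=N -> ctr[2]=0
Ev 4: PC=6 idx=2 pred=N actual=T -> ctr[2]=1
Ev 5: PC=6 idx=2 pred=N actual=T -> ctr[2]=2
Ev 6: PC=6 idx=2 pred=T actual=T -> ctr[2]=3
Ev 7: PC=6 idx=2 pred=T actual=N -> ctr[2]=2
Ev 8: PC=6 idx=2 pred=T actual=T -> ctr[2]=3
Ev 9: PC=6 idx=2 pred=T actual=T -> ctr[2]=3
Ev 10: PC=6 idx=2 pred=T actual=T -> ctr[2]=3

Answer: 0 0 3 0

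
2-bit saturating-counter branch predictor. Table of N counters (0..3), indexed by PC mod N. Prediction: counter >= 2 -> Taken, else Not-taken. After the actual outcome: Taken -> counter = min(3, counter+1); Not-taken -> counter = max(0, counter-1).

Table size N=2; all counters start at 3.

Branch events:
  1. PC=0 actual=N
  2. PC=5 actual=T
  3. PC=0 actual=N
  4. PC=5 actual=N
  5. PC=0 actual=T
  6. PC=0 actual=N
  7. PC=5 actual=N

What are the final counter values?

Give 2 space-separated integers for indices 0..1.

Ev 1: PC=0 idx=0 pred=T actual=N -> ctr[0]=2
Ev 2: PC=5 idx=1 pred=T actual=T -> ctr[1]=3
Ev 3: PC=0 idx=0 pred=T actual=N -> ctr[0]=1
Ev 4: PC=5 idx=1 pred=T actual=N -> ctr[1]=2
Ev 5: PC=0 idx=0 pred=N actual=T -> ctr[0]=2
Ev 6: PC=0 idx=0 pred=T actual=N -> ctr[0]=1
Ev 7: PC=5 idx=1 pred=T actual=N -> ctr[1]=1

Answer: 1 1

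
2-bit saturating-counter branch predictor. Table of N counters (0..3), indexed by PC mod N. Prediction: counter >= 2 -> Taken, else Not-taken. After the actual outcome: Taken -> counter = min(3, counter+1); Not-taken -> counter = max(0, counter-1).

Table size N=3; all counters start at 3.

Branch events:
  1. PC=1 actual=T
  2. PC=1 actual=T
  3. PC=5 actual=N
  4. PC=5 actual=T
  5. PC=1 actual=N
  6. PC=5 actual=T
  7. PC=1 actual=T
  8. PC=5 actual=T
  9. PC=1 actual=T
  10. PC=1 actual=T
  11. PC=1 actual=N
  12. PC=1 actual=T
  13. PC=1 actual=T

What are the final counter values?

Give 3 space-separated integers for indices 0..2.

Ev 1: PC=1 idx=1 pred=T actual=T -> ctr[1]=3
Ev 2: PC=1 idx=1 pred=T actual=T -> ctr[1]=3
Ev 3: PC=5 idx=2 pred=T actual=N -> ctr[2]=2
Ev 4: PC=5 idx=2 pred=T actual=T -> ctr[2]=3
Ev 5: PC=1 idx=1 pred=T actual=N -> ctr[1]=2
Ev 6: PC=5 idx=2 pred=T actual=T -> ctr[2]=3
Ev 7: PC=1 idx=1 pred=T actual=T -> ctr[1]=3
Ev 8: PC=5 idx=2 pred=T actual=T -> ctr[2]=3
Ev 9: PC=1 idx=1 pred=T actual=T -> ctr[1]=3
Ev 10: PC=1 idx=1 pred=T actual=T -> ctr[1]=3
Ev 11: PC=1 idx=1 pred=T actual=N -> ctr[1]=2
Ev 12: PC=1 idx=1 pred=T actual=T -> ctr[1]=3
Ev 13: PC=1 idx=1 pred=T actual=T -> ctr[1]=3

Answer: 3 3 3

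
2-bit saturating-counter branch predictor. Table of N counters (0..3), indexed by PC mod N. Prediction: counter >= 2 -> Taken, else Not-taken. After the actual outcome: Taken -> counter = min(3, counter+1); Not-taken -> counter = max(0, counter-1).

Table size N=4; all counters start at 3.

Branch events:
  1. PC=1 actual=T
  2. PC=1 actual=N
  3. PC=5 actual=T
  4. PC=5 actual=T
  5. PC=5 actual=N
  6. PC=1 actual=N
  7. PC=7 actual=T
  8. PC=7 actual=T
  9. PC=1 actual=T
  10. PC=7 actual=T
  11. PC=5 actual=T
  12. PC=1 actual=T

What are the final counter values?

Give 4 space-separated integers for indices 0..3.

Answer: 3 3 3 3

Derivation:
Ev 1: PC=1 idx=1 pred=T actual=T -> ctr[1]=3
Ev 2: PC=1 idx=1 pred=T actual=N -> ctr[1]=2
Ev 3: PC=5 idx=1 pred=T actual=T -> ctr[1]=3
Ev 4: PC=5 idx=1 pred=T actual=T -> ctr[1]=3
Ev 5: PC=5 idx=1 pred=T actual=N -> ctr[1]=2
Ev 6: PC=1 idx=1 pred=T actual=N -> ctr[1]=1
Ev 7: PC=7 idx=3 pred=T actual=T -> ctr[3]=3
Ev 8: PC=7 idx=3 pred=T actual=T -> ctr[3]=3
Ev 9: PC=1 idx=1 pred=N actual=T -> ctr[1]=2
Ev 10: PC=7 idx=3 pred=T actual=T -> ctr[3]=3
Ev 11: PC=5 idx=1 pred=T actual=T -> ctr[1]=3
Ev 12: PC=1 idx=1 pred=T actual=T -> ctr[1]=3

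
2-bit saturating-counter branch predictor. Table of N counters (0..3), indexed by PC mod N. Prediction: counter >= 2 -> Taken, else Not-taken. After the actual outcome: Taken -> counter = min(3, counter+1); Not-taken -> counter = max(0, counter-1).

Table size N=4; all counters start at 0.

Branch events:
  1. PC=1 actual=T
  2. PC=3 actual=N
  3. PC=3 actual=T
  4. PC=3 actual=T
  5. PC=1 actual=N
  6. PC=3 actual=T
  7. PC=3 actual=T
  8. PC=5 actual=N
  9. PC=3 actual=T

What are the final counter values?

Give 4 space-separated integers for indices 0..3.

Answer: 0 0 0 3

Derivation:
Ev 1: PC=1 idx=1 pred=N actual=T -> ctr[1]=1
Ev 2: PC=3 idx=3 pred=N actual=N -> ctr[3]=0
Ev 3: PC=3 idx=3 pred=N actual=T -> ctr[3]=1
Ev 4: PC=3 idx=3 pred=N actual=T -> ctr[3]=2
Ev 5: PC=1 idx=1 pred=N actual=N -> ctr[1]=0
Ev 6: PC=3 idx=3 pred=T actual=T -> ctr[3]=3
Ev 7: PC=3 idx=3 pred=T actual=T -> ctr[3]=3
Ev 8: PC=5 idx=1 pred=N actual=N -> ctr[1]=0
Ev 9: PC=3 idx=3 pred=T actual=T -> ctr[3]=3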